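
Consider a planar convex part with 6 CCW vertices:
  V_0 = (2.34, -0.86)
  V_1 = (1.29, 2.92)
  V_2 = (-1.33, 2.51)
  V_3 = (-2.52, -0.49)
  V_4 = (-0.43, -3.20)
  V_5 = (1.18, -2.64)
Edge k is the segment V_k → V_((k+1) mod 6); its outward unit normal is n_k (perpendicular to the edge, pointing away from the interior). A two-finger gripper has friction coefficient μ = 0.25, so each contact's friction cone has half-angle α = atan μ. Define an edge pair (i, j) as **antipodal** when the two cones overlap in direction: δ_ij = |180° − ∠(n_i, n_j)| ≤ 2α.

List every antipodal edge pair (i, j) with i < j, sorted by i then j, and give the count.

α = atan 0.25 = 14.04°;  2α = 28.07°
n_0 = (+0.9635, +0.2676)
n_1 = (-0.1546, +0.9880)
n_2 = (-0.9295, +0.3687)
n_3 = (-0.7919, -0.6107)
n_4 = (+0.3285, -0.9445)
n_5 = (+0.8378, -0.5460)
  (0,1): δ = 96.63°  ·
  (0,2): δ = 37.16°  ·
  (0,3): δ = 22.12°  ✓
  (0,4): δ = 93.65°  ·
  (0,5): δ = 131.38°  ·
  (1,2): δ = 120.53°  ·
  (1,3): δ = 61.25°  ·
  (1,4): δ = 10.29°  ✓
  (1,5): δ = 48.01°  ·
  (2,3): δ = 120.72°  ·
  (2,4): δ = 49.18°  ·
  (2,5): δ = 11.46°  ✓
  (3,4): δ = 108.46°  ·
  (3,5): δ = 70.73°  ·
  (4,5): δ = 142.27°  ·
antipodal pairs: 3

count = 3; pairs: (0,3), (1,4), (2,5)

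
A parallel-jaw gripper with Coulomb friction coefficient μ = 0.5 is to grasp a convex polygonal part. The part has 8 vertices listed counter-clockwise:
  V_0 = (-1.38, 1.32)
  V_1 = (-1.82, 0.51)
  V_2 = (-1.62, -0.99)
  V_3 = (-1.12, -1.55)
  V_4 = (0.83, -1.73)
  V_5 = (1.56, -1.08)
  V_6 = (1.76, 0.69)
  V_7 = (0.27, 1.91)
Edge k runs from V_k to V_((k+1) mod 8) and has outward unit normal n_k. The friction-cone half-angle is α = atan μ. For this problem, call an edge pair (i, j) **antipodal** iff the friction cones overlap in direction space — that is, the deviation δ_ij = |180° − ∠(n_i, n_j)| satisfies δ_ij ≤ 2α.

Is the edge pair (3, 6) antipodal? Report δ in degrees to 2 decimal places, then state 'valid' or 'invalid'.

δ = 34.04°, valid

α = atan 0.5 = 26.57°;  2α = 53.13°
edge 3: e_3 = (+1.95, -0.18);  n_3 = (-0.0919, -0.9958)
edge 6: e_6 = (-1.49, +1.22);  n_6 = (+0.6335, +0.7737)
∠(n_3, n_6) = 145.96°
δ = |180° − 145.96°| = 34.04°
34.04° ≤ 2α = 53.13°  →  valid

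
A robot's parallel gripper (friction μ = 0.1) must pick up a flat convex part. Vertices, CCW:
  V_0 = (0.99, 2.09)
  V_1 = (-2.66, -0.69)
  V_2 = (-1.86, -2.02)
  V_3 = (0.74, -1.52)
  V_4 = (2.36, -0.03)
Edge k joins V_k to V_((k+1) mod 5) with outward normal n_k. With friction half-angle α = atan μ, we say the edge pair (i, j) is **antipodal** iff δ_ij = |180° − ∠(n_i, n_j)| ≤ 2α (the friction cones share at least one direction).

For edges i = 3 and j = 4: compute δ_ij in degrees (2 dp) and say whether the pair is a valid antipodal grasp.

α = atan 0.1 = 5.71°;  2α = 11.42°
edge 3: e_3 = (+1.62, +1.49);  n_3 = (+0.6770, -0.7360)
edge 4: e_4 = (-1.37, +2.12);  n_4 = (+0.8399, +0.5428)
∠(n_3, n_4) = 80.27°
δ = |180° − 80.27°| = 99.73°
99.73° > 2α = 11.42°  →  invalid

δ = 99.73°, invalid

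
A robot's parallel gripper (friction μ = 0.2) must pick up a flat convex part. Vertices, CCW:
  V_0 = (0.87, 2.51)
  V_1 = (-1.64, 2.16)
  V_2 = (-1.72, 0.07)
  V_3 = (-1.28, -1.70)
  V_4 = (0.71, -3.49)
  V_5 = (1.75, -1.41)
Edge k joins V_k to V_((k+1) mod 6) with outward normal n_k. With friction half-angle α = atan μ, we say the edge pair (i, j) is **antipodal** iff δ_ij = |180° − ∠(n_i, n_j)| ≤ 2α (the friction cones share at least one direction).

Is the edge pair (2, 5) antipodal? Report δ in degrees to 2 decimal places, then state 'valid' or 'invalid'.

δ = 1.31°, valid

α = atan 0.2 = 11.31°;  2α = 22.62°
edge 2: e_2 = (+0.44, -1.77);  n_2 = (-0.9705, -0.2412)
edge 5: e_5 = (-0.88, +3.92);  n_5 = (+0.9757, +0.2190)
∠(n_2, n_5) = 178.69°
δ = |180° − 178.69°| = 1.31°
1.31° ≤ 2α = 22.62°  →  valid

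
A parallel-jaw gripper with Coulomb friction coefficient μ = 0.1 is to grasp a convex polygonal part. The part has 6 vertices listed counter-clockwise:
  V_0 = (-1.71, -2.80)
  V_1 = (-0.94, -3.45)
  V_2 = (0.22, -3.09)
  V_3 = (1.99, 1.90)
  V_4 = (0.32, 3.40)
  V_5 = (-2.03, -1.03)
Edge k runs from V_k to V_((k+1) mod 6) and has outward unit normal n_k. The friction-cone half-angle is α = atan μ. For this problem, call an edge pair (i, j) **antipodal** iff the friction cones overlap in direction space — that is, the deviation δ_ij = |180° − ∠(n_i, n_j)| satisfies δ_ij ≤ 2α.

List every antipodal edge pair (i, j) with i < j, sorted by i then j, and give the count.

α = atan 0.1 = 5.71°;  2α = 11.42°
n_0 = (-0.6451, -0.7641)
n_1 = (+0.2964, -0.9551)
n_2 = (+0.9425, -0.3343)
n_3 = (+0.6682, +0.7440)
n_4 = (-0.8834, +0.4686)
n_5 = (-0.9840, -0.1779)
  (0,1): δ = 122.59°  ·
  (0,2): δ = 69.36°  ·
  (0,3): δ = 1.76°  ✓
  (0,4): δ = 102.22°  ·
  (0,5): δ = 140.42°  ·
  (1,2): δ = 126.77°  ·
  (1,3): δ = 59.17°  ·
  (1,4): δ = 44.81°  ·
  (1,5): δ = 83.01°  ·
  (2,3): δ = 112.40°  ·
  (2,4): δ = 8.41°  ✓
  (2,5): δ = 29.78°  ·
  (3,4): δ = 76.01°  ·
  (3,5): δ = 37.82°  ·
  (4,5): δ = 141.81°  ·
antipodal pairs: 2

count = 2; pairs: (0,3), (2,4)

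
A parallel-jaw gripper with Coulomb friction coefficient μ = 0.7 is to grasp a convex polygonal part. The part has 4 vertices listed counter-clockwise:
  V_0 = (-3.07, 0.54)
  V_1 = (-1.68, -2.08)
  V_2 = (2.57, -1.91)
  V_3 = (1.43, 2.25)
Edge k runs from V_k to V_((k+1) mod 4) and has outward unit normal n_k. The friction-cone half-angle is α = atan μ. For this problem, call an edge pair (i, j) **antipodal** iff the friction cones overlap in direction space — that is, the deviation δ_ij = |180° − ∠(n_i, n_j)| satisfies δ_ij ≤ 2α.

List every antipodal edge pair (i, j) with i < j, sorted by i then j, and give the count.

count = 2; pairs: (0,2), (1,3)

α = atan 0.7 = 34.99°;  2α = 69.98°
n_0 = (-0.8834, -0.4687)
n_1 = (+0.0400, -0.9992)
n_2 = (+0.9644, +0.2643)
n_3 = (-0.3552, +0.9348)
  (0,1): δ = 115.66°  ·
  (0,2): δ = 12.62°  ✓
  (0,3): δ = 82.86°  ·
  (1,2): δ = 76.97°  ·
  (1,3): δ = 18.52°  ✓
  (2,3): δ = 84.52°  ·
antipodal pairs: 2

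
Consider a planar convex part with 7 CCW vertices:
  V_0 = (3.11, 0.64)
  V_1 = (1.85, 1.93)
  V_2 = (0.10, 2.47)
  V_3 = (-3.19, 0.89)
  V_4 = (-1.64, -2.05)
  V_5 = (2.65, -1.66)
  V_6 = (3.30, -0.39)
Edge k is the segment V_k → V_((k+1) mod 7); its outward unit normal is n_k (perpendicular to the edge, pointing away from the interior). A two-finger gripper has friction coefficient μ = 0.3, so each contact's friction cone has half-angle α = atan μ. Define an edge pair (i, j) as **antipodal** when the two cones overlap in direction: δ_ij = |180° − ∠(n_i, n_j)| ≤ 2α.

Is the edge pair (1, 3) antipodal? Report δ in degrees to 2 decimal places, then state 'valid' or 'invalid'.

δ = 45.05°, invalid

α = atan 0.3 = 16.70°;  2α = 33.40°
edge 1: e_1 = (-1.75, +0.54);  n_1 = (+0.2949, +0.9555)
edge 3: e_3 = (+1.55, -2.94);  n_3 = (-0.8846, -0.4664)
∠(n_1, n_3) = 134.95°
δ = |180° − 134.95°| = 45.05°
45.05° > 2α = 33.40°  →  invalid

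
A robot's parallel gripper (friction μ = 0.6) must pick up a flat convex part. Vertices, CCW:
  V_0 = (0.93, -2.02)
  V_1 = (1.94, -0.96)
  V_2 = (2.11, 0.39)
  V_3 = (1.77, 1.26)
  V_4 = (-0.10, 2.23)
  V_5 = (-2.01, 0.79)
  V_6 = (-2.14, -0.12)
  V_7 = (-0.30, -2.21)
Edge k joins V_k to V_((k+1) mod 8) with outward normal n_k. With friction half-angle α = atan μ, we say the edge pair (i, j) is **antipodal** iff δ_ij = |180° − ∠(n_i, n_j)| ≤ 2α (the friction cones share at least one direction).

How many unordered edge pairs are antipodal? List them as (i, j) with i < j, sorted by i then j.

count = 10; pairs: (0,4), (0,5), (1,4), (1,5), (1,6), (2,5), (2,6), (3,6), (3,7), (4,7)

α = atan 0.6 = 30.96°;  2α = 61.93°
n_0 = (+0.7240, -0.6898)
n_1 = (+0.9922, -0.1249)
n_2 = (+0.9314, +0.3640)
n_3 = (+0.4605, +0.8877)
n_4 = (-0.6020, +0.7985)
n_5 = (-0.9899, +0.1414)
n_6 = (-0.7506, -0.6608)
n_7 = (+0.1527, -0.9883)
  (0,1): δ = 143.56°  ·
  (0,2): δ = 115.04°  ·
  (0,3): δ = 73.80°  ·
  (0,4): δ = 9.37°  ✓
  (0,5): δ = 35.49°  ✓
  (0,6): δ = 84.98°  ·
  (0,7): δ = 142.40°  ·
  (1,2): δ = 151.48°  ·
  (1,3): δ = 110.24°  ·
  (1,4): δ = 45.81°  ✓
  (1,5): δ = 0.95°  ✓
  (1,6): δ = 48.54°  ✓
  (1,7): δ = 105.96°  ·
  (2,3): δ = 138.76°  ·
  (2,4): δ = 74.33°  ·
  (2,5): δ = 29.48°  ✓
  (2,6): δ = 20.01°  ✓
  (2,7): δ = 77.44°  ·
  (3,4): δ = 115.57°  ·
  (3,5): δ = 70.71°  ·
  (3,6): δ = 21.22°  ✓
  (3,7): δ = 36.20°  ✓
  (4,5): δ = 135.14°  ·
  (4,6): δ = 85.65°  ·
  (4,7): δ = 28.23°  ✓
  (5,6): δ = 130.51°  ·
  (5,7): δ = 73.09°  ·
  (6,7): δ = 122.58°  ·
antipodal pairs: 10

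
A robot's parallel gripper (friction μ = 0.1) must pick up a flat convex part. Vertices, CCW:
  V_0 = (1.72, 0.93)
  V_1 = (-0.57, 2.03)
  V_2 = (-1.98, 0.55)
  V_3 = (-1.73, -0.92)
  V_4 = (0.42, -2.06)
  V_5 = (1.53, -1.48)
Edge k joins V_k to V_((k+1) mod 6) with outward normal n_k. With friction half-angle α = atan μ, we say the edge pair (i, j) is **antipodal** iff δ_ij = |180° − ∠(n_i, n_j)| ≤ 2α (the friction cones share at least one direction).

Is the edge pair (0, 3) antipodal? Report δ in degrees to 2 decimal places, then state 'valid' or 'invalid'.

δ = 2.28°, valid

α = atan 0.1 = 5.71°;  2α = 11.42°
edge 0: e_0 = (-2.29, +1.10);  n_0 = (+0.4330, +0.9014)
edge 3: e_3 = (+2.15, -1.14);  n_3 = (-0.4685, -0.8835)
∠(n_0, n_3) = 177.72°
δ = |180° − 177.72°| = 2.28°
2.28° ≤ 2α = 11.42°  →  valid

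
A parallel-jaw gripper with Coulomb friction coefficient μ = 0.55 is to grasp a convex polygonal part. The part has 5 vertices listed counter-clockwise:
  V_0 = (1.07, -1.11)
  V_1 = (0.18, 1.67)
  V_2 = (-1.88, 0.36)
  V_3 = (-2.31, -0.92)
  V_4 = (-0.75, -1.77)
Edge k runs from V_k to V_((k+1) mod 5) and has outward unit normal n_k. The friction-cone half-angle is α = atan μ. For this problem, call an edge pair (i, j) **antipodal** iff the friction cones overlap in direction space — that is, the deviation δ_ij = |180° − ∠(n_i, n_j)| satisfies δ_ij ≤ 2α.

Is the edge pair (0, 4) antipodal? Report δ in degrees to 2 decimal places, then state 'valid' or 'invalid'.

α = atan 0.55 = 28.81°;  2α = 57.62°
edge 0: e_0 = (-0.89, +2.78);  n_0 = (+0.9524, +0.3049)
edge 4: e_4 = (+1.82, +0.66);  n_4 = (+0.3409, -0.9401)
∠(n_0, n_4) = 87.82°
δ = |180° − 87.82°| = 92.18°
92.18° > 2α = 57.62°  →  invalid

δ = 92.18°, invalid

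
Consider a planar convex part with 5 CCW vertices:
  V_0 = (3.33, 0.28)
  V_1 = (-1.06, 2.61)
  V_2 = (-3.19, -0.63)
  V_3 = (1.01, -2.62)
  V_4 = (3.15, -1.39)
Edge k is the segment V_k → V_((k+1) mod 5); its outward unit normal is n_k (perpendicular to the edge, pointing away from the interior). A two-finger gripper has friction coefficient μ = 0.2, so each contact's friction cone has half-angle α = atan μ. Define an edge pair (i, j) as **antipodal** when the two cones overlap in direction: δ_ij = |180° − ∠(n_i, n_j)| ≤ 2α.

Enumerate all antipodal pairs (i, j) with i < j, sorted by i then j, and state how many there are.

count = 1; pairs: (0,2)

α = atan 0.2 = 11.31°;  2α = 22.62°
n_0 = (+0.4688, +0.8833)
n_1 = (-0.8356, +0.5493)
n_2 = (-0.4282, -0.9037)
n_3 = (+0.4983, -0.8670)
n_4 = (+0.9942, -0.1072)
  (0,1): δ = 95.36°  ·
  (0,2): δ = 2.61°  ✓
  (0,3): δ = 57.85°  ·
  (0,4): δ = 111.81°  ·
  (1,2): δ = 82.03°  ·
  (1,3): δ = 26.79°  ·
  (1,4): δ = 27.17°  ·
  (2,3): δ = 124.76°  ·
  (2,4): δ = 70.80°  ·
  (3,4): δ = 126.04°  ·
antipodal pairs: 1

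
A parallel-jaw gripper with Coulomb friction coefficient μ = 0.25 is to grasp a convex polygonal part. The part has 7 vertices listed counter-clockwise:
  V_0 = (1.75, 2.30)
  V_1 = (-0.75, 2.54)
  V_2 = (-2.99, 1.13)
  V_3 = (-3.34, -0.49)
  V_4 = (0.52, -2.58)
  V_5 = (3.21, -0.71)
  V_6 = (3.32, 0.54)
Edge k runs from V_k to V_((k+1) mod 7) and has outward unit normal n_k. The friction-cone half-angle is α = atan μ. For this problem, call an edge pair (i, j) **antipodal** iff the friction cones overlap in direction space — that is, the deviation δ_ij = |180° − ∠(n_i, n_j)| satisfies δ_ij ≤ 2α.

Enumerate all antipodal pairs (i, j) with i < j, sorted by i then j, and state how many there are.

α = atan 0.25 = 14.04°;  2α = 28.07°
n_0 = (+0.0956, +0.9954)
n_1 = (-0.5327, +0.8463)
n_2 = (-0.9774, +0.2112)
n_3 = (-0.4761, -0.8794)
n_4 = (+0.5708, -0.8211)
n_5 = (+0.9962, -0.0877)
n_6 = (+0.7462, +0.6657)
  (0,1): δ = 142.33°  ·
  (0,2): δ = 96.71°  ·
  (0,3): δ = 22.95°  ✓
  (0,4): δ = 40.29°  ·
  (0,5): δ = 90.45°  ·
  (0,6): δ = 137.22°  ·
  (1,2): δ = 134.38°  ·
  (1,3): δ = 60.62°  ·
  (1,4): δ = 2.62°  ✓
  (1,5): δ = 52.78°  ·
  (1,6): δ = 99.55°  ·
  (2,3): δ = 106.24°  ·
  (2,4): δ = 43.00°  ·
  (2,5): δ = 7.16°  ✓
  (2,6): δ = 53.93°  ·
  (3,4): δ = 116.76°  ·
  (3,5): δ = 66.60°  ·
  (3,6): δ = 19.83°  ✓
  (4,5): δ = 129.83°  ·
  (4,6): δ = 83.07°  ·
  (5,6): δ = 133.24°  ·
antipodal pairs: 4

count = 4; pairs: (0,3), (1,4), (2,5), (3,6)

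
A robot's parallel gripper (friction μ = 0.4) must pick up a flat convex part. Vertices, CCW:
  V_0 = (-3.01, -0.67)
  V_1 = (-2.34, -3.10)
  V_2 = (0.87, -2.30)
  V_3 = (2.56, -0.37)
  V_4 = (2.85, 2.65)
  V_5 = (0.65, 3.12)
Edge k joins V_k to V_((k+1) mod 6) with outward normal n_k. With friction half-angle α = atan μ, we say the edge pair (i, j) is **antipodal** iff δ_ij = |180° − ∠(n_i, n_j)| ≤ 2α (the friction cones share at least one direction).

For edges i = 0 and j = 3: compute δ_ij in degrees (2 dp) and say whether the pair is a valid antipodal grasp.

α = atan 0.4 = 21.80°;  2α = 43.60°
edge 0: e_0 = (+0.67, -2.43);  n_0 = (-0.9640, -0.2658)
edge 3: e_3 = (+0.29, +3.02);  n_3 = (+0.9954, -0.0956)
∠(n_0, n_3) = 159.10°
δ = |180° − 159.10°| = 20.90°
20.90° ≤ 2α = 43.60°  →  valid

δ = 20.90°, valid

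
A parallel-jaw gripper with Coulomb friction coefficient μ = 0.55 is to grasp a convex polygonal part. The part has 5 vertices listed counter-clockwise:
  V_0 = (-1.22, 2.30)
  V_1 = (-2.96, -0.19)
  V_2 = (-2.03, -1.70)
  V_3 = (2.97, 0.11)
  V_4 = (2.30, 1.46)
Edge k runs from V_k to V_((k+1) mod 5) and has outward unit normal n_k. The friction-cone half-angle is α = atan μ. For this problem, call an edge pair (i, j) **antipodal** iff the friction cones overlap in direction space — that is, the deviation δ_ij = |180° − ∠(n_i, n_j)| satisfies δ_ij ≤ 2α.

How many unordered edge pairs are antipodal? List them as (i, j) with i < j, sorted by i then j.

α = atan 0.55 = 28.81°;  2α = 57.62°
n_0 = (-0.8197, +0.5728)
n_1 = (-0.8515, -0.5244)
n_2 = (+0.3404, -0.9403)
n_3 = (+0.8958, +0.4446)
n_4 = (+0.2321, +0.9727)
  (0,1): δ = 113.43°  ·
  (0,2): δ = 35.15°  ✓
  (0,3): δ = 61.34°  ·
  (0,4): δ = 111.52°  ·
  (1,2): δ = 101.73°  ·
  (1,3): δ = 5.23°  ✓
  (1,4): δ = 44.95°  ✓
  (2,3): δ = 83.51°  ·
  (2,4): δ = 33.32°  ✓
  (3,4): δ = 129.82°  ·
antipodal pairs: 4

count = 4; pairs: (0,2), (1,3), (1,4), (2,4)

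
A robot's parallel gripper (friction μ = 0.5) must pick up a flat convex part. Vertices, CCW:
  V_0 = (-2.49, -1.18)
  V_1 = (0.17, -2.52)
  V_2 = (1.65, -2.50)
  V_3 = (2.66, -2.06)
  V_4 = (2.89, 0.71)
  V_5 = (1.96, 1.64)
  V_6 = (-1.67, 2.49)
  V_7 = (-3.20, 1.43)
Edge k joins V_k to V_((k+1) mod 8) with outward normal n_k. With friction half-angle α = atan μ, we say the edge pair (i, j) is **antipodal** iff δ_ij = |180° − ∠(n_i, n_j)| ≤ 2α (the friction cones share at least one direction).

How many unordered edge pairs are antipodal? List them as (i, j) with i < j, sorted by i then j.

α = atan 0.5 = 26.57°;  2α = 53.13°
n_0 = (-0.4499, -0.8931)
n_1 = (+0.0135, -0.9999)
n_2 = (+0.3994, -0.9168)
n_3 = (+0.9966, -0.0827)
n_4 = (+0.7071, +0.7071)
n_5 = (+0.2280, +0.9737)
n_6 = (-0.5695, +0.8220)
n_7 = (-0.9649, -0.2625)
  (0,1): δ = 152.49°  ·
  (0,2): δ = 129.72°  ·
  (0,3): δ = 68.01°  ·
  (0,4): δ = 18.26°  ✓
  (0,5): δ = 13.56°  ✓
  (0,6): δ = 61.45°  ·
  (0,7): δ = 131.96°  ·
  (1,2): δ = 157.23°  ·
  (1,3): δ = 95.52°  ·
  (1,4): δ = 45.77°  ✓
  (1,5): δ = 13.95°  ✓
  (1,6): δ = 33.94°  ✓
  (1,7): δ = 104.44°  ·
  (2,3): δ = 118.29°  ·
  (2,4): δ = 68.54°  ·
  (2,5): δ = 36.72°  ✓
  (2,6): δ = 11.17°  ✓
  (2,7): δ = 81.68°  ·
  (3,4): δ = 130.25°  ·
  (3,5): δ = 98.43°  ·
  (3,6): δ = 50.54°  ✓
  (3,7): δ = 19.96°  ✓
  (4,5): δ = 148.18°  ·
  (4,6): δ = 100.29°  ·
  (4,7): δ = 29.78°  ✓
  (5,6): δ = 132.11°  ·
  (5,7): δ = 61.60°  ·
  (6,7): δ = 109.50°  ·
antipodal pairs: 10

count = 10; pairs: (0,4), (0,5), (1,4), (1,5), (1,6), (2,5), (2,6), (3,6), (3,7), (4,7)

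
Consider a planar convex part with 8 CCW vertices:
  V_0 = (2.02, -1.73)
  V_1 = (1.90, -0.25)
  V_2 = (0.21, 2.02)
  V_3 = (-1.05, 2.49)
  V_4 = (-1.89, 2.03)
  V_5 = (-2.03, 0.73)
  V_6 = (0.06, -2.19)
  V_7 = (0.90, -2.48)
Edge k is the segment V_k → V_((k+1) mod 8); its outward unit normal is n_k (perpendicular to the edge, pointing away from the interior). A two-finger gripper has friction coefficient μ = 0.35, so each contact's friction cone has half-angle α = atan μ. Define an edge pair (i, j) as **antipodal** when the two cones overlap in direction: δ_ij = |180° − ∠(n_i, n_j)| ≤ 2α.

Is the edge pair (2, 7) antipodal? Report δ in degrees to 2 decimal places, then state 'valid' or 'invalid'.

δ = 54.26°, invalid

α = atan 0.35 = 19.29°;  2α = 38.58°
edge 2: e_2 = (-1.26, +0.47);  n_2 = (+0.3495, +0.9369)
edge 7: e_7 = (+1.12, +0.75);  n_7 = (+0.5564, -0.8309)
∠(n_2, n_7) = 125.74°
δ = |180° − 125.74°| = 54.26°
54.26° > 2α = 38.58°  →  invalid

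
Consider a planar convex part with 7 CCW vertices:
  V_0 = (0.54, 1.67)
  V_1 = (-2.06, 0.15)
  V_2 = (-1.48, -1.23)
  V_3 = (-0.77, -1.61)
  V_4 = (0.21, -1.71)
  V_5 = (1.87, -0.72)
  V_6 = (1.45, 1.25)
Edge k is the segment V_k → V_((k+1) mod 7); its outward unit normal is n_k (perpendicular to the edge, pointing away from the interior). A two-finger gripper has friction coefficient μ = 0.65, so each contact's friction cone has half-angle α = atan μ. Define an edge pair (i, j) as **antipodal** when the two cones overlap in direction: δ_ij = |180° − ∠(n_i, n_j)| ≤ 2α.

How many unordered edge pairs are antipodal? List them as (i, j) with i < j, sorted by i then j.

count = 9; pairs: (0,2), (0,3), (0,4), (1,5), (1,6), (2,5), (2,6), (3,6), (4,6)

α = atan 0.65 = 33.02°;  2α = 66.05°
n_0 = (-0.5047, +0.8633)
n_1 = (-0.9219, -0.3875)
n_2 = (-0.4719, -0.8817)
n_3 = (-0.1015, -0.9948)
n_4 = (+0.5122, -0.8589)
n_5 = (+0.9780, +0.2085)
n_6 = (+0.4191, +0.9080)
  (0,1): δ = 97.51°  ·
  (0,2): δ = 58.47°  ✓
  (0,3): δ = 36.14°  ✓
  (0,4): δ = 0.50°  ✓
  (0,5): δ = 71.72°  ·
  (0,6): δ = 124.91°  ·
  (1,2): δ = 140.95°  ·
  (1,3): δ = 118.62°  ·
  (1,4): δ = 81.99°  ·
  (1,5): δ = 10.76°  ✓
  (1,6): δ = 42.43°  ✓
  (2,3): δ = 157.67°  ·
  (2,4): δ = 121.03°  ·
  (2,5): δ = 49.81°  ✓
  (2,6): δ = 3.38°  ✓
  (3,4): δ = 143.36°  ·
  (3,5): δ = 72.14°  ·
  (3,6): δ = 18.95°  ✓
  (4,5): δ = 108.78°  ·
  (4,6): δ = 55.59°  ✓
  (5,6): δ = 126.81°  ·
antipodal pairs: 9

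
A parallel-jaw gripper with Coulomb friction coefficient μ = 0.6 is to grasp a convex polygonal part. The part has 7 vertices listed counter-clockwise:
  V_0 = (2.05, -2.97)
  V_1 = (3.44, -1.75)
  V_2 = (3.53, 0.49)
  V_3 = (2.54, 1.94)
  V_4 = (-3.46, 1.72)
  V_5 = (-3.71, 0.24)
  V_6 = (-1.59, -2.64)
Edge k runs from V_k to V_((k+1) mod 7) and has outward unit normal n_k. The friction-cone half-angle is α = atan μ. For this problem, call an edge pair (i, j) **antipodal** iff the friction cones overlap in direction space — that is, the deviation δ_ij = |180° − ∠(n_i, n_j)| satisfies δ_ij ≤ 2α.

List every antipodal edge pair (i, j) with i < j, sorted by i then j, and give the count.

count = 9; pairs: (0,3), (0,4), (1,4), (1,5), (2,4), (2,5), (2,6), (3,5), (3,6)

α = atan 0.6 = 30.96°;  2α = 61.93°
n_0 = (+0.6597, -0.7516)
n_1 = (+0.9992, -0.0401)
n_2 = (+0.8259, +0.5639)
n_3 = (-0.0366, +0.9993)
n_4 = (-0.9860, +0.1666)
n_5 = (-0.8053, -0.5928)
n_6 = (-0.0903, -0.9959)
  (0,1): δ = 133.57°  ·
  (0,2): δ = 96.95°  ·
  (0,3): δ = 39.17°  ✓
  (0,4): δ = 39.14°  ✓
  (0,5): δ = 85.08°  ·
  (0,6): δ = 133.55°  ·
  (1,2): δ = 143.38°  ·
  (1,3): δ = 85.60°  ·
  (1,4): δ = 7.29°  ✓
  (1,5): δ = 38.66°  ✓
  (1,6): δ = 87.12°  ·
  (2,3): δ = 122.22°  ·
  (2,4): δ = 43.91°  ✓
  (2,5): δ = 2.03°  ✓
  (2,6): δ = 50.50°  ✓
  (3,4): δ = 101.69°  ·
  (3,5): δ = 55.74°  ✓
  (3,6): δ = 7.28°  ✓
  (4,5): δ = 134.05°  ·
  (4,6): δ = 85.59°  ·
  (5,6): δ = 131.54°  ·
antipodal pairs: 9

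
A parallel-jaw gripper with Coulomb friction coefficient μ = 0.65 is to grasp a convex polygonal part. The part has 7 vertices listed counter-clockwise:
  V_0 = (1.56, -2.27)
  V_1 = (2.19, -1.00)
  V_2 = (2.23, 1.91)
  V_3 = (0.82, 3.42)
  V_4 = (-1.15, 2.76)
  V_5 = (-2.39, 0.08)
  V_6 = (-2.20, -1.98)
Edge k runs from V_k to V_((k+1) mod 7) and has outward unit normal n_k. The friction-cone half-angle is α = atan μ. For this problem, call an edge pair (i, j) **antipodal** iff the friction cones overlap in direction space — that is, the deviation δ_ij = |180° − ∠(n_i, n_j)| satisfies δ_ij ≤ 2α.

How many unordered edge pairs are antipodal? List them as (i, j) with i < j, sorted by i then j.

count = 8; pairs: (0,3), (0,4), (0,5), (1,4), (1,5), (2,5), (2,6), (3,6)

α = atan 0.65 = 33.02°;  2α = 66.05°
n_0 = (+0.8958, -0.4444)
n_1 = (+0.9999, -0.0137)
n_2 = (+0.7309, +0.6825)
n_3 = (-0.3177, +0.9482)
n_4 = (-0.9076, +0.4199)
n_5 = (-0.9958, -0.0918)
n_6 = (-0.0769, -0.9970)
  (0,1): δ = 154.40°  ·
  (0,2): δ = 110.58°  ·
  (0,3): δ = 45.09°  ✓
  (0,4): δ = 1.55°  ✓
  (0,5): δ = 31.65°  ✓
  (0,6): δ = 111.97°  ·
  (1,2): δ = 136.17°  ·
  (1,3): δ = 70.69°  ·
  (1,4): δ = 24.04°  ✓
  (1,5): δ = 6.06°  ✓
  (1,6): δ = 86.38°  ·
  (2,3): δ = 114.52°  ·
  (2,4): δ = 67.87°  ·
  (2,5): δ = 37.77°  ✓
  (2,6): δ = 42.55°  ✓
  (3,4): δ = 133.35°  ·
  (3,5): δ = 103.25°  ·
  (3,6): δ = 22.93°  ✓
  (4,5): δ = 149.90°  ·
  (4,6): δ = 69.58°  ·
  (5,6): δ = 99.68°  ·
antipodal pairs: 8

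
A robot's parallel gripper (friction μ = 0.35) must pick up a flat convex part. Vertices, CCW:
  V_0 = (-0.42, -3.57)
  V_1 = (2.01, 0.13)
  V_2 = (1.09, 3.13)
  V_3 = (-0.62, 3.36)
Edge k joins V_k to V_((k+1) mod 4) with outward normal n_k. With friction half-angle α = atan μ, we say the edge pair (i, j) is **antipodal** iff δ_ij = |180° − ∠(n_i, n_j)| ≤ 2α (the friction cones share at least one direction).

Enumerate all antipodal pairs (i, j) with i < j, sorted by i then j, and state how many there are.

count = 2; pairs: (0,3), (1,3)

α = atan 0.35 = 19.29°;  2α = 38.58°
n_0 = (+0.8359, -0.5490)
n_1 = (+0.9561, +0.2932)
n_2 = (+0.1333, +0.9911)
n_3 = (-0.9996, -0.0288)
  (0,1): δ = 129.66°  ·
  (0,2): δ = 64.37°  ·
  (0,3): δ = 34.95°  ✓
  (1,2): δ = 114.71°  ·
  (1,3): δ = 15.40°  ✓
  (2,3): δ = 80.69°  ·
antipodal pairs: 2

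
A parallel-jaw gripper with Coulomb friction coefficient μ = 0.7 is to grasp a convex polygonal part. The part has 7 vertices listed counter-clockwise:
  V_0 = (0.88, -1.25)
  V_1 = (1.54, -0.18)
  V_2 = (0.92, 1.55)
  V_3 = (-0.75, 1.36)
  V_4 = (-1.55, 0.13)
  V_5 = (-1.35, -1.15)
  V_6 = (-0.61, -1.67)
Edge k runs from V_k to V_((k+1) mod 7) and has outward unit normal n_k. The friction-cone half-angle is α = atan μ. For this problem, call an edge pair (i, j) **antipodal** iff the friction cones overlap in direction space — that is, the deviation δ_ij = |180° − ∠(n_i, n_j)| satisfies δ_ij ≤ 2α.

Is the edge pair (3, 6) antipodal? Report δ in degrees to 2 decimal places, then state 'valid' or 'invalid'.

δ = 41.22°, valid

α = atan 0.7 = 34.99°;  2α = 69.98°
edge 3: e_3 = (-0.80, -1.23);  n_3 = (-0.8383, +0.5452)
edge 6: e_6 = (+1.49, +0.42);  n_6 = (+0.2713, -0.9625)
∠(n_3, n_6) = 138.78°
δ = |180° − 138.78°| = 41.22°
41.22° ≤ 2α = 69.98°  →  valid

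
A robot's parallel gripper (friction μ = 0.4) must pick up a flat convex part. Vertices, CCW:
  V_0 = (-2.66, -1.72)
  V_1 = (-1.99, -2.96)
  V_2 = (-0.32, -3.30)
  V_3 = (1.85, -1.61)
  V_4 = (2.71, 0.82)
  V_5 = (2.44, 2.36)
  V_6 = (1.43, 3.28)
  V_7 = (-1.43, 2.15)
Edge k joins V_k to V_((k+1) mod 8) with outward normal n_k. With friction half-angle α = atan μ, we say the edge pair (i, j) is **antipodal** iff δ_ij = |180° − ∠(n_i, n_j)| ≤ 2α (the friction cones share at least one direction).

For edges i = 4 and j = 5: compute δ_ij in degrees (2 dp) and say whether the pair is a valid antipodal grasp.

δ = 142.27°, invalid

α = atan 0.4 = 21.80°;  2α = 43.60°
edge 4: e_4 = (-0.27, +1.54);  n_4 = (+0.9850, +0.1727)
edge 5: e_5 = (-1.01, +0.92);  n_5 = (+0.6734, +0.7393)
∠(n_4, n_5) = 37.73°
δ = |180° − 37.73°| = 142.27°
142.27° > 2α = 43.60°  →  invalid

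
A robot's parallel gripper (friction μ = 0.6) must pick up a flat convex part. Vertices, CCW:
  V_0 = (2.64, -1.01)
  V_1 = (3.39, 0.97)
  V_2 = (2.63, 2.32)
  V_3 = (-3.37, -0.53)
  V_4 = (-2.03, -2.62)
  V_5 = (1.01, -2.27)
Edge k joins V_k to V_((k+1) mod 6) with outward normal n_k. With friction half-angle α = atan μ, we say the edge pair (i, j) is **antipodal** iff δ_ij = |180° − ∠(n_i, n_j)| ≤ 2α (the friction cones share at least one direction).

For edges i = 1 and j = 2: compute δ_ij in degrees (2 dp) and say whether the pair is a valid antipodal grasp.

δ = 93.97°, invalid

α = atan 0.6 = 30.96°;  2α = 61.93°
edge 1: e_1 = (-0.76, +1.35);  n_1 = (+0.8714, +0.4906)
edge 2: e_2 = (-6.00, -2.85);  n_2 = (-0.4291, +0.9033)
∠(n_1, n_2) = 86.03°
δ = |180° − 86.03°| = 93.97°
93.97° > 2α = 61.93°  →  invalid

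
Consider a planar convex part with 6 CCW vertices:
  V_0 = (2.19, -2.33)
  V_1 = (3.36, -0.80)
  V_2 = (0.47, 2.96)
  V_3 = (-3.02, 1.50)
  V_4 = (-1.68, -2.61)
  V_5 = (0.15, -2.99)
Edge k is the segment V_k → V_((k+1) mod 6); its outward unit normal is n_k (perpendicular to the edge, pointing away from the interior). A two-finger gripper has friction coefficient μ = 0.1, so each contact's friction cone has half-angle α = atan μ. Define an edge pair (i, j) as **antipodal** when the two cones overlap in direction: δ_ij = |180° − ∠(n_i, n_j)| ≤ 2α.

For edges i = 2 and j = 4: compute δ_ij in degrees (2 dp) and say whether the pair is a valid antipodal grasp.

δ = 34.43°, invalid

α = atan 0.1 = 5.71°;  2α = 11.42°
edge 2: e_2 = (-3.49, -1.46);  n_2 = (-0.3859, +0.9225)
edge 4: e_4 = (+1.83, -0.38);  n_4 = (-0.2033, -0.9791)
∠(n_2, n_4) = 145.57°
δ = |180° − 145.57°| = 34.43°
34.43° > 2α = 11.42°  →  invalid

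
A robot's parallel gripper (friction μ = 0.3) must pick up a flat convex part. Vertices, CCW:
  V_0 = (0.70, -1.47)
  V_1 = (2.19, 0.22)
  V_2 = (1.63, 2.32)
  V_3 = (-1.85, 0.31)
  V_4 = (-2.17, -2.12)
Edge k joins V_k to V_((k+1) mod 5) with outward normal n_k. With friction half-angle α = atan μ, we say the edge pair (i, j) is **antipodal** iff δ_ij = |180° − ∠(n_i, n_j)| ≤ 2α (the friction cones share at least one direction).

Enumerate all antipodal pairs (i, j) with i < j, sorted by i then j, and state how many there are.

count = 3; pairs: (0,2), (1,3), (2,4)

α = atan 0.3 = 16.70°;  2α = 33.40°
n_0 = (+0.7501, -0.6613)
n_1 = (+0.9662, +0.2577)
n_2 = (-0.5002, +0.8659)
n_3 = (-0.9914, +0.1306)
n_4 = (+0.2209, -0.9753)
  (0,1): δ = 123.67°  ·
  (0,2): δ = 18.59°  ✓
  (0,3): δ = 33.90°  ·
  (0,4): δ = 144.16°  ·
  (1,2): δ = 74.92°  ·
  (1,3): δ = 22.43°  ✓
  (1,4): δ = 87.83°  ·
  (2,3): δ = 127.51°  ·
  (2,4): δ = 17.25°  ✓
  (3,4): δ = 69.74°  ·
antipodal pairs: 3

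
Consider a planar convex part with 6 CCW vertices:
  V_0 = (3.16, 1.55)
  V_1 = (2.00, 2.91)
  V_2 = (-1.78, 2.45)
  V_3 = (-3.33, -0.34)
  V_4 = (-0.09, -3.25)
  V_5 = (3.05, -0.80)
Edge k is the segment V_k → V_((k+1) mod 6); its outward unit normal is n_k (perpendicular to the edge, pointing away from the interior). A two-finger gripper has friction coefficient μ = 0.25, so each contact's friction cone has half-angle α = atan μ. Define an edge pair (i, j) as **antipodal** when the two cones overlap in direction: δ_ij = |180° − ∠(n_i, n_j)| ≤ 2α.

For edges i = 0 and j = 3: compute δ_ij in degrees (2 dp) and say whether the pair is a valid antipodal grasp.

δ = 7.61°, valid

α = atan 0.25 = 14.04°;  2α = 28.07°
edge 0: e_0 = (-1.16, +1.36);  n_0 = (+0.7608, +0.6489)
edge 3: e_3 = (+3.24, -2.91);  n_3 = (-0.6682, -0.7440)
∠(n_0, n_3) = 172.39°
δ = |180° − 172.39°| = 7.61°
7.61° ≤ 2α = 28.07°  →  valid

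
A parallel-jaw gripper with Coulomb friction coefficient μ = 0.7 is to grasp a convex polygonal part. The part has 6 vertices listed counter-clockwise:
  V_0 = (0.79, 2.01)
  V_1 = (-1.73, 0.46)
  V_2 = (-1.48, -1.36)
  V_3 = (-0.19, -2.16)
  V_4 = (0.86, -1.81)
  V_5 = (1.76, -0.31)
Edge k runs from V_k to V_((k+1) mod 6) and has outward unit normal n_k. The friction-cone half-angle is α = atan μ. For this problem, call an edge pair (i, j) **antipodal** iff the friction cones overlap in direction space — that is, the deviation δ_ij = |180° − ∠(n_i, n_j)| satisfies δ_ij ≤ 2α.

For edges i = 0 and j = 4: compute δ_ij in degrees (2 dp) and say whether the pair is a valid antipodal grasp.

α = atan 0.7 = 34.99°;  2α = 69.98°
edge 0: e_0 = (-2.52, -1.55);  n_0 = (-0.5239, +0.8518)
edge 4: e_4 = (+0.90, +1.50);  n_4 = (+0.8575, -0.5145)
∠(n_0, n_4) = 152.56°
δ = |180° − 152.56°| = 27.44°
27.44° ≤ 2α = 69.98°  →  valid

δ = 27.44°, valid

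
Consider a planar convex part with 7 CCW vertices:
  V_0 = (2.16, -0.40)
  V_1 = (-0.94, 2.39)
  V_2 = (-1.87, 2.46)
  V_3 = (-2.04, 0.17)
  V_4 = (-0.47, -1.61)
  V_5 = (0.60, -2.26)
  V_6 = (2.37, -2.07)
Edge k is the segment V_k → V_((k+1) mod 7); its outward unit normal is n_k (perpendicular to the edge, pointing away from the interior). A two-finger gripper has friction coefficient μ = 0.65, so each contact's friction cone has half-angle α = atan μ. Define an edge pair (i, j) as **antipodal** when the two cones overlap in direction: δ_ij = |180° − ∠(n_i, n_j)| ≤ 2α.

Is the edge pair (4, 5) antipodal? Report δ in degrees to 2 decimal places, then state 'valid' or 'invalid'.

α = atan 0.65 = 33.02°;  2α = 66.05°
edge 4: e_4 = (+1.07, -0.65);  n_4 = (-0.5192, -0.8547)
edge 5: e_5 = (+1.77, +0.19);  n_5 = (+0.1067, -0.9943)
∠(n_4, n_5) = 37.40°
δ = |180° − 37.40°| = 142.60°
142.60° > 2α = 66.05°  →  invalid

δ = 142.60°, invalid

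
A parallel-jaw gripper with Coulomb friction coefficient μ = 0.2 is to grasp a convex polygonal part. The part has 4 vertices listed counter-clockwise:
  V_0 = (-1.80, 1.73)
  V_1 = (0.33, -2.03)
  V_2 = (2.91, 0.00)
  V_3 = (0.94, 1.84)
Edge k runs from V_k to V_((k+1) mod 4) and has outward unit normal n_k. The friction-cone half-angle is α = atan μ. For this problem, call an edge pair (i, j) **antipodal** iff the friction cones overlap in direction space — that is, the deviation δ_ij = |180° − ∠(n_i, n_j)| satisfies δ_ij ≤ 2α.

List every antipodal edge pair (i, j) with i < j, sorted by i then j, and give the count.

α = atan 0.2 = 11.31°;  2α = 22.62°
n_0 = (-0.8701, -0.4929)
n_1 = (+0.6184, -0.7859)
n_2 = (+0.6826, +0.7308)
n_3 = (-0.0401, +0.9992)
  (0,1): δ = 81.33°  ·
  (0,2): δ = 17.42°  ✓
  (0,3): δ = 62.77°  ·
  (1,2): δ = 81.24°  ·
  (1,3): δ = 35.90°  ·
  (2,3): δ = 134.66°  ·
antipodal pairs: 1

count = 1; pairs: (0,2)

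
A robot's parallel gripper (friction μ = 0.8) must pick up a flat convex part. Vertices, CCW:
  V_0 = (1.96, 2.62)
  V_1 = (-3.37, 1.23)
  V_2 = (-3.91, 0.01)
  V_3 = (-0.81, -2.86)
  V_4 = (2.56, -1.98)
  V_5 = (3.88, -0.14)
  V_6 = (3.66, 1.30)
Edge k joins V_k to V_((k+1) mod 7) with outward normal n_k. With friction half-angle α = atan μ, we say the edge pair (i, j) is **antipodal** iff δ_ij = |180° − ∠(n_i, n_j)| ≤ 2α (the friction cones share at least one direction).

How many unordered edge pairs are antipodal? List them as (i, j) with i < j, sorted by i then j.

α = atan 0.8 = 38.66°;  2α = 77.32°
n_0 = (-0.2523, +0.9676)
n_1 = (-0.9144, +0.4047)
n_2 = (-0.6794, -0.7338)
n_3 = (+0.2527, -0.9676)
n_4 = (+0.8125, -0.5829)
n_5 = (+0.9885, +0.1510)
n_6 = (+0.6133, +0.7899)
  (0,1): δ = 128.49°  ·
  (0,2): δ = 57.41°  ✓
  (0,3): δ = 0.02°  ✓
  (0,4): δ = 39.73°  ✓
  (0,5): δ = 84.07°  ·
  (0,6): δ = 127.56°  ·
  (1,2): δ = 108.92°  ·
  (1,3): δ = 51.49°  ✓
  (1,4): δ = 11.78°  ✓
  (1,5): δ = 32.56°  ✓
  (1,6): δ = 76.05°  ✓
  (2,3): δ = 122.57°  ·
  (2,4): δ = 82.86°  ·
  (2,5): δ = 38.52°  ✓
  (2,6): δ = 4.97°  ✓
  (3,4): δ = 140.29°  ·
  (3,5): δ = 95.95°  ·
  (3,6): δ = 52.46°  ✓
  (4,5): δ = 135.66°  ·
  (4,6): δ = 92.17°  ·
  (5,6): δ = 136.51°  ·
antipodal pairs: 10

count = 10; pairs: (0,2), (0,3), (0,4), (1,3), (1,4), (1,5), (1,6), (2,5), (2,6), (3,6)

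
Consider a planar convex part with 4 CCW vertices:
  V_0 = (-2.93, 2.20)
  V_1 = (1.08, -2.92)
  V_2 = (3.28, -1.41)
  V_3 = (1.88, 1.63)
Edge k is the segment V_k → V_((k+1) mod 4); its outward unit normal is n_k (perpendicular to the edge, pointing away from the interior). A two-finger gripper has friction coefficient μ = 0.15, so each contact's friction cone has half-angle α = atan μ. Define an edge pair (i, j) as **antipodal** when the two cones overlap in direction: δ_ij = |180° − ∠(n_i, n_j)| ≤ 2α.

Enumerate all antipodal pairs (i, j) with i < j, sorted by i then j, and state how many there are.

count = 1; pairs: (0,2)

α = atan 0.15 = 8.53°;  2α = 17.06°
n_0 = (-0.7873, -0.6166)
n_1 = (+0.5659, -0.8245)
n_2 = (+0.9083, +0.4183)
n_3 = (+0.1177, +0.9931)
  (0,1): δ = 93.60°  ·
  (0,2): δ = 13.34°  ✓
  (0,3): δ = 45.17°  ·
  (1,2): δ = 99.74°  ·
  (1,3): δ = 41.22°  ·
  (2,3): δ = 121.49°  ·
antipodal pairs: 1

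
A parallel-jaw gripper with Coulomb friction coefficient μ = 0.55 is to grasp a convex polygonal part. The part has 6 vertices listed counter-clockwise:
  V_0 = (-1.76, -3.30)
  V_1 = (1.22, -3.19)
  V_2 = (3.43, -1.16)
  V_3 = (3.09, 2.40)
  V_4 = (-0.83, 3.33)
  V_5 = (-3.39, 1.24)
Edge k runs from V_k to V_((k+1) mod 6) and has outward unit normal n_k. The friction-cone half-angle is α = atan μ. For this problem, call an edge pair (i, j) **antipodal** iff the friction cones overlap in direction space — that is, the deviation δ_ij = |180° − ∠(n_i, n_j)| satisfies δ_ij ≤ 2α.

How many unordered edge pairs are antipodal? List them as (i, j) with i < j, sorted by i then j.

α = atan 0.55 = 28.81°;  2α = 57.62°
n_0 = (+0.0369, -0.9993)
n_1 = (+0.6765, -0.7365)
n_2 = (+0.9955, +0.0951)
n_3 = (+0.2308, +0.9730)
n_4 = (-0.6324, +0.7746)
n_5 = (-0.9412, -0.3379)
  (0,1): δ = 139.54°  ·
  (0,2): δ = 86.66°  ·
  (0,3): δ = 15.46°  ✓
  (0,4): δ = 37.11°  ✓
  (0,5): δ = 107.64°  ·
  (1,2): δ = 127.11°  ·
  (1,3): δ = 55.92°  ✓
  (1,4): δ = 3.34°  ✓
  (1,5): δ = 67.18°  ·
  (2,3): δ = 108.80°  ·
  (2,4): δ = 56.23°  ✓
  (2,5): δ = 14.29°  ✓
  (3,4): δ = 127.43°  ·
  (3,5): δ = 56.90°  ✓
  (4,5): δ = 109.48°  ·
antipodal pairs: 7

count = 7; pairs: (0,3), (0,4), (1,3), (1,4), (2,4), (2,5), (3,5)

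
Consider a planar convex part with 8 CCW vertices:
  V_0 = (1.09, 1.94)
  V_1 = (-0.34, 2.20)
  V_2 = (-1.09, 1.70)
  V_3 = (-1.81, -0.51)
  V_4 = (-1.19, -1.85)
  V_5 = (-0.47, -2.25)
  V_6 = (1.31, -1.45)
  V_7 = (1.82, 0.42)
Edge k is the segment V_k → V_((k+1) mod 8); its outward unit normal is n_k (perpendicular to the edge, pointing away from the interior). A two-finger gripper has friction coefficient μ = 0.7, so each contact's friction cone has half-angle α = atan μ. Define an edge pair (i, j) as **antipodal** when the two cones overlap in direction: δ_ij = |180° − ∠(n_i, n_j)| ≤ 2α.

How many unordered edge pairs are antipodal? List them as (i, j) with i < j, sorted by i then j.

count = 12; pairs: (0,3), (0,4), (0,5), (1,4), (1,5), (1,6), (2,5), (2,6), (2,7), (3,6), (3,7), (4,7)

α = atan 0.7 = 34.99°;  2α = 69.98°
n_0 = (+0.1789, +0.9839)
n_1 = (-0.5547, +0.8321)
n_2 = (-0.9508, +0.3098)
n_3 = (-0.9076, -0.4199)
n_4 = (-0.4856, -0.8742)
n_5 = (+0.4099, -0.9121)
n_6 = (+0.9648, -0.2631)
n_7 = (+0.9014, +0.4329)
  (0,1): δ = 136.01°  ·
  (0,2): δ = 97.74°  ·
  (0,3): δ = 54.87°  ✓
  (0,4): δ = 18.75°  ✓
  (0,5): δ = 34.51°  ✓
  (0,6): δ = 85.05°  ·
  (0,7): δ = 125.96°  ·
  (1,2): δ = 141.74°  ·
  (1,3): δ = 98.86°  ·
  (1,4): δ = 62.74°  ✓
  (1,5): δ = 9.49°  ✓
  (1,6): δ = 41.05°  ✓
  (1,7): δ = 81.96°  ·
  (2,3): δ = 137.13°  ·
  (2,4): δ = 101.01°  ·
  (2,5): δ = 47.75°  ✓
  (2,6): δ = 2.79°  ✓
  (2,7): δ = 43.70°  ✓
  (3,4): δ = 143.88°  ·
  (3,5): δ = 90.63°  ·
  (3,6): δ = 40.08°  ✓
  (3,7): δ = 0.82°  ✓
  (4,5): δ = 126.74°  ·
  (4,6): δ = 76.20°  ·
  (4,7): δ = 35.29°  ✓
  (5,6): δ = 129.46°  ·
  (5,7): δ = 88.55°  ·
  (6,7): δ = 139.09°  ·
antipodal pairs: 12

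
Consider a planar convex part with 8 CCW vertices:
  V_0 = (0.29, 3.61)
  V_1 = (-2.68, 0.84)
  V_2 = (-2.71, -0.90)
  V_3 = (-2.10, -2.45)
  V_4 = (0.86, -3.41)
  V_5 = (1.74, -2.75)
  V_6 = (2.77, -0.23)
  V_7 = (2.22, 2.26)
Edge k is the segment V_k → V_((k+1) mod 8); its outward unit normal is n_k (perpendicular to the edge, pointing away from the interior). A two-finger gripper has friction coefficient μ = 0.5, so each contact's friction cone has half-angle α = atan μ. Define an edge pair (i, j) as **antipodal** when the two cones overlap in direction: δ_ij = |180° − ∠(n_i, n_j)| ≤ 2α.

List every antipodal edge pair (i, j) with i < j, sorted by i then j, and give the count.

count = 9; pairs: (0,4), (0,5), (1,4), (1,5), (1,6), (2,5), (2,6), (2,7), (3,7)

α = atan 0.5 = 26.57°;  2α = 53.13°
n_0 = (-0.6821, +0.7313)
n_1 = (-0.9999, +0.0172)
n_2 = (-0.9305, -0.3662)
n_3 = (-0.3085, -0.9512)
n_4 = (+0.6000, -0.8000)
n_5 = (+0.9257, -0.3783)
n_6 = (+0.9765, +0.2157)
n_7 = (+0.5732, +0.8194)
  (0,1): δ = 133.99°  ·
  (0,2): δ = 111.52°  ·
  (0,3): δ = 60.97°  ·
  (0,4): δ = 6.13°  ✓
  (0,5): δ = 24.76°  ✓
  (0,6): δ = 59.45°  ·
  (0,7): δ = 102.02°  ·
  (1,2): δ = 157.53°  ·
  (1,3): δ = 106.98°  ·
  (1,4): δ = 52.14°  ✓
  (1,5): δ = 21.24°  ✓
  (1,6): δ = 13.44°  ✓
  (1,7): δ = 56.02°  ·
  (2,3): δ = 129.45°  ·
  (2,4): δ = 74.61°  ·
  (2,5): δ = 43.71°  ✓
  (2,6): δ = 9.03°  ✓
  (2,7): δ = 33.55°  ✓
  (3,4): δ = 125.16°  ·
  (3,5): δ = 94.26°  ·
  (3,6): δ = 59.58°  ·
  (3,7): δ = 17.00°  ✓
  (4,5): δ = 149.10°  ·
  (4,6): δ = 114.41°  ·
  (4,7): δ = 71.84°  ·
  (5,6): δ = 145.31°  ·
  (5,7): δ = 102.74°  ·
  (6,7): δ = 137.43°  ·
antipodal pairs: 9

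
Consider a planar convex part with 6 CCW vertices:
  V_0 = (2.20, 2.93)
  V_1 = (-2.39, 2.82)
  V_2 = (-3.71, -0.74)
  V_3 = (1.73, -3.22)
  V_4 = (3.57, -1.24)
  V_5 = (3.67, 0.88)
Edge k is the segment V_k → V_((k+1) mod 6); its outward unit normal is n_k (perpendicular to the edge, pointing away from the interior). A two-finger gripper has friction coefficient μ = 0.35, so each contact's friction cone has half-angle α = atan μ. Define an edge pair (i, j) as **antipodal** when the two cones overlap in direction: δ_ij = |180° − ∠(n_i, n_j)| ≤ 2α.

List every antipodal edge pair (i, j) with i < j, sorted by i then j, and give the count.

α = atan 0.35 = 19.29°;  2α = 38.58°
n_0 = (-0.0240, +0.9997)
n_1 = (-0.9376, +0.3477)
n_2 = (-0.4148, -0.9099)
n_3 = (+0.7325, -0.6807)
n_4 = (+0.9989, -0.0471)
n_5 = (+0.8127, +0.5827)
  (0,1): δ = 111.72°  ·
  (0,2): δ = 25.88°  ✓
  (0,3): δ = 45.73°  ·
  (0,4): δ = 85.93°  ·
  (0,5): δ = 124.27°  ·
  (1,2): δ = 94.16°  ·
  (1,3): δ = 22.56°  ✓
  (1,4): δ = 17.64°  ✓
  (1,5): δ = 55.99°  ·
  (2,3): δ = 108.39°  ·
  (2,4): δ = 68.19°  ·
  (2,5): δ = 29.85°  ✓
  (3,4): δ = 139.80°  ·
  (3,5): δ = 101.46°  ·
  (4,5): δ = 141.66°  ·
antipodal pairs: 4

count = 4; pairs: (0,2), (1,3), (1,4), (2,5)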